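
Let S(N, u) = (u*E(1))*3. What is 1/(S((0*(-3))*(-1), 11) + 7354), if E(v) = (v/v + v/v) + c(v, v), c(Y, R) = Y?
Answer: 1/7453 ≈ 0.00013417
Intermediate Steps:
E(v) = 2 + v (E(v) = (v/v + v/v) + v = (1 + 1) + v = 2 + v)
S(N, u) = 9*u (S(N, u) = (u*(2 + 1))*3 = (u*3)*3 = (3*u)*3 = 9*u)
1/(S((0*(-3))*(-1), 11) + 7354) = 1/(9*11 + 7354) = 1/(99 + 7354) = 1/7453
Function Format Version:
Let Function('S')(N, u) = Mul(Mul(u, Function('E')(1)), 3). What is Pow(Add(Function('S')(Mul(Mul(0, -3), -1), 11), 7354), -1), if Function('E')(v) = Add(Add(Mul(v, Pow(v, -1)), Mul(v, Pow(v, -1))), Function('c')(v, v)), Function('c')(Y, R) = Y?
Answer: Rational(1, 7453) ≈ 0.00013417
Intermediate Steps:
Function('E')(v) = Add(2, v) (Function('E')(v) = Add(Add(Mul(v, Pow(v, -1)), Mul(v, Pow(v, -1))), v) = Add(Add(1, 1), v) = Add(2, v))
Function('S')(N, u) = Mul(9, u) (Function('S')(N, u) = Mul(Mul(u, Add(2, 1)), 3) = Mul(Mul(u, 3), 3) = Mul(Mul(3, u), 3) = Mul(9, u))
Pow(Add(Function('S')(Mul(Mul(0, -3), -1), 11), 7354), -1) = Pow(Add(Mul(9, 11), 7354), -1) = Pow(Add(99, 7354), -1) = Pow(7453, -1) = Rational(1, 7453)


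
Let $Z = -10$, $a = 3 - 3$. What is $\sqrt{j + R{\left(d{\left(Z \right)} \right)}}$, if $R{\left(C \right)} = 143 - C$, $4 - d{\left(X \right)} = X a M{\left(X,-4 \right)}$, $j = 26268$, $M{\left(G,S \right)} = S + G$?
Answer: $\sqrt{26407} \approx 162.5$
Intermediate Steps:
$M{\left(G,S \right)} = G + S$
$a = 0$ ($a = 3 - 3 = 0$)
$d{\left(X \right)} = 4$ ($d{\left(X \right)} = 4 - X 0 \left(X - 4\right) = 4 - 0 \left(-4 + X\right) = 4 - 0 = 4 + 0 = 4$)
$\sqrt{j + R{\left(d{\left(Z \right)} \right)}} = \sqrt{26268 + \left(143 - 4\right)} = \sqrt{26268 + 139} = \sqrt{26407}$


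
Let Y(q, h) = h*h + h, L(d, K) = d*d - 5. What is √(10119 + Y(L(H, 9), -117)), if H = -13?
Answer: √23691 ≈ 153.92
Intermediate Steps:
L(d, K) = -5 + d² (L(d, K) = d² - 5 = -5 + d²)
Y(q, h) = h + h² (Y(q, h) = h² + h = h + h²)
√(10119 + Y(L(H, 9), -117)) = √(10119 - 117*(1 - 117)) = √(10119 - 117*(-116)) = √(10119 + 13572) = √23691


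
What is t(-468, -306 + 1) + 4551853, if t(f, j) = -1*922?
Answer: 4550931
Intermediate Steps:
t(f, j) = -922
t(-468, -306 + 1) + 4551853 = -922 + 4551853 = 4550931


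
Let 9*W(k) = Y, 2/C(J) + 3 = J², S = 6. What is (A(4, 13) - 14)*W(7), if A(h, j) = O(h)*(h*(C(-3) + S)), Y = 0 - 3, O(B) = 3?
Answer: -62/3 ≈ -20.667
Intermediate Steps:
C(J) = 2/(-3 + J²)
Y = -3
W(k) = -⅓ (W(k) = (⅑)*(-3) = -⅓)
A(h, j) = 19*h (A(h, j) = 3*(h*(2/(-3 + (-3)²) + 6)) = 3*(h*(2/(-3 + 9) + 6)) = 3*(h*(2/6 + 6)) = 3*(h*(2*(⅙) + 6)) = 3*(h*(⅓ + 6)) = 3*(h*(19/3)) = 3*(19*h/3) = 19*h)
(A(4, 13) - 14)*W(7) = (19*4 - 14)*(-⅓) = (76 - 14)*(-⅓) = 62*(-⅓) = -62/3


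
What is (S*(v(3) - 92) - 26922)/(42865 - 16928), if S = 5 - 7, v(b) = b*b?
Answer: -26756/25937 ≈ -1.0316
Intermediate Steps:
v(b) = b²
S = -2
(S*(v(3) - 92) - 26922)/(42865 - 16928) = (-2*(3² - 92) - 26922)/(42865 - 16928) = (-2*(9 - 92) - 26922)/25937 = (-2*(-83) - 26922)*(1/25937) = (166 - 26922)*(1/25937) = -26756*1/25937 = -26756/25937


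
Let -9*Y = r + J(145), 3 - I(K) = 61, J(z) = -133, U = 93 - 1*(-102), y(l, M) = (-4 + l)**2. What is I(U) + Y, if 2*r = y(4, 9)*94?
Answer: -389/9 ≈ -43.222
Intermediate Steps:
U = 195 (U = 93 + 102 = 195)
r = 0 (r = ((-4 + 4)**2*94)/2 = (0**2*94)/2 = (0*94)/2 = (1/2)*0 = 0)
I(K) = -58 (I(K) = 3 - 1*61 = 3 - 61 = -58)
Y = 133/9 (Y = -(0 - 133)/9 = -1/9*(-133) = 133/9 ≈ 14.778)
I(U) + Y = -58 + 133/9 = -389/9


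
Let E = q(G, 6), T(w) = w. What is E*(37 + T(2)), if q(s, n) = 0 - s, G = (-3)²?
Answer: -351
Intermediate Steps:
G = 9
q(s, n) = -s
E = -9 (E = -1*9 = -9)
E*(37 + T(2)) = -9*(37 + 2) = -9*39 = -351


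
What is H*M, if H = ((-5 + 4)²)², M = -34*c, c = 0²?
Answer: 0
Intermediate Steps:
c = 0
M = 0 (M = -34*0 = 0)
H = 1 (H = ((-1)²)² = 1² = 1)
H*M = 1*0 = 0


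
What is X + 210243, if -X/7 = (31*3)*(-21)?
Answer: 223914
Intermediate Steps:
X = 13671 (X = -7*31*3*(-21) = -651*(-21) = -7*(-1953) = 13671)
X + 210243 = 13671 + 210243 = 223914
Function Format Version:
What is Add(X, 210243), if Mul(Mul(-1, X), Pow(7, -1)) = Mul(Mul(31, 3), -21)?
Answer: 223914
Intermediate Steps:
X = 13671 (X = Mul(-7, Mul(Mul(31, 3), -21)) = Mul(-7, Mul(93, -21)) = Mul(-7, -1953) = 13671)
Add(X, 210243) = Add(13671, 210243) = 223914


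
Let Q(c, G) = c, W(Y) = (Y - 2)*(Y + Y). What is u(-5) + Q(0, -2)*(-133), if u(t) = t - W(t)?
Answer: -75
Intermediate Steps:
W(Y) = 2*Y*(-2 + Y) (W(Y) = (-2 + Y)*(2*Y) = 2*Y*(-2 + Y))
u(t) = t - 2*t*(-2 + t)
u(-5) + Q(0, -2)*(-133) = -5*(5 - 2*(-5)) + 0*(-133) = -5*(5 + 10) + 0 = -5*15 + 0 = -75 + 0 = -75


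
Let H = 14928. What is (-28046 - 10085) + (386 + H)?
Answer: -22817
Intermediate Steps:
(-28046 - 10085) + (386 + H) = (-28046 - 10085) + (386 + 14928) = -38131 + 15314 = -22817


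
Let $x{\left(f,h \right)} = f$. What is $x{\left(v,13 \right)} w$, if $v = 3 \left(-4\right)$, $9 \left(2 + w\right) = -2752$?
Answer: $\frac{11080}{3} \approx 3693.3$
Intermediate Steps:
$w = - \frac{2770}{9}$ ($w = -2 + \frac{1}{9} \left(-2752\right) = -2 - \frac{2752}{9} = - \frac{2770}{9} \approx -307.78$)
$v = -12$
$x{\left(v,13 \right)} w = \left(-12\right) \left(- \frac{2770}{9}\right) = \frac{11080}{3}$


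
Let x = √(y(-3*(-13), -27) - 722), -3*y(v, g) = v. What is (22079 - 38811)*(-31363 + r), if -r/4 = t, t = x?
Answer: 524765716 + 468496*I*√15 ≈ 5.2477e+8 + 1.8145e+6*I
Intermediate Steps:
y(v, g) = -v/3
x = 7*I*√15 (x = √(-(-1)*(-13) - 722) = √(-⅓*39 - 722) = √(-13 - 722) = √(-735) = 7*I*√15 ≈ 27.111*I)
t = 7*I*√15 ≈ 27.111*I
r = -28*I*√15 ≈ -108.44*I
(22079 - 38811)*(-31363 + r) = (22079 - 38811)*(-31363 - 28*I*√15) = -16732*(-31363 - 28*I*√15) = 524765716 + 468496*I*√15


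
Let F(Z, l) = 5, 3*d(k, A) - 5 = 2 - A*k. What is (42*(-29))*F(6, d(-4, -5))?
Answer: -6090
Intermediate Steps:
d(k, A) = 7/3 - A*k/3 (d(k, A) = 5/3 + (2 - A*k)/3 = 5/3 + (2/3 - A*k/3) = 7/3 - A*k/3)
(42*(-29))*F(6, d(-4, -5)) = (42*(-29))*5 = -1218*5 = -6090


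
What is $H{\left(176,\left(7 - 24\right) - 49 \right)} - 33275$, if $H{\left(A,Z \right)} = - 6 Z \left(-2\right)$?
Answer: $-34067$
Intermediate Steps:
$H{\left(A,Z \right)} = 12 Z$
$H{\left(176,\left(7 - 24\right) - 49 \right)} - 33275 = 12 \left(\left(7 - 24\right) - 49\right) - 33275 = 12 \left(-17 - 49\right) - 33275 = 12 \left(-66\right) - 33275 = -792 - 33275 = -34067$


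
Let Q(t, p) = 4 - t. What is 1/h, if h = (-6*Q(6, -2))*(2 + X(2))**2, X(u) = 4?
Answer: 1/432 ≈ 0.0023148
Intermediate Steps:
h = 432 (h = (-6*(4 - 1*6))*(2 + 4)**2 = -6*(4 - 6)*6**2 = -6*(-2)*36 = 12*36 = 432)
1/h = 1/432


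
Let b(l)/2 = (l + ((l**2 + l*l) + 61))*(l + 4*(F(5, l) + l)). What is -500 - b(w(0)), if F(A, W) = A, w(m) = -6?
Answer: 2040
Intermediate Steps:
b(l) = 2*(20 + 5*l)*(61 + l + 2*l**2) (b(l) = 2*((l + ((l**2 + l*l) + 61))*(l + 4*(5 + l))) = 2*((l + ((l**2 + l**2) + 61))*(l + (20 + 4*l))) = 2*((l + (2*l**2 + 61))*(20 + 5*l)) = 2*((l + (61 + 2*l**2))*(20 + 5*l)) = 2*((61 + l + 2*l**2)*(20 + 5*l)) = 2*((20 + 5*l)*(61 + l + 2*l**2)) = 2*(20 + 5*l)*(61 + l + 2*l**2))
-500 - b(w(0)) = -500 - (2440 + 20*(-6)**3 + 90*(-6)**2 + 650*(-6)) = -500 - (2440 + 20*(-216) + 90*36 - 3900) = -500 - (2440 - 4320 + 3240 - 3900) = -500 - 1*(-2540) = -500 + 2540 = 2040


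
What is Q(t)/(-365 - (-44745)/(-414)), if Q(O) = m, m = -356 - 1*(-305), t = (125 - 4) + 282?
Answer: 7038/65285 ≈ 0.10780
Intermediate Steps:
t = 403 (t = 121 + 282 = 403)
m = -51 (m = -356 + 305 = -51)
Q(O) = -51
Q(t)/(-365 - (-44745)/(-414)) = -51/(-365 - (-44745)/(-414)) = -51/(-365 - (-44745)*(-1)/414) = -51/(-365 - 285*157/414) = -51/(-365 - 14915/138) = -51/(-65285/138) = -51*(-138/65285) = 7038/65285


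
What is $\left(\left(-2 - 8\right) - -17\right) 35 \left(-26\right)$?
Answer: $-6370$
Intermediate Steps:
$\left(\left(-2 - 8\right) - -17\right) 35 \left(-26\right) = \left(-10 + 17\right) 35 \left(-26\right) = 7 \cdot 35 \left(-26\right) = 245 \left(-26\right) = -6370$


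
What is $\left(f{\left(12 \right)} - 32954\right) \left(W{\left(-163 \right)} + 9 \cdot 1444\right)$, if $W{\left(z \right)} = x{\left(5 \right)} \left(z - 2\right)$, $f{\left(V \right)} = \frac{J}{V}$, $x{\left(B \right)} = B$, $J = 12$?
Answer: $-401070963$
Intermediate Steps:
$f{\left(V \right)} = \frac{12}{V}$
$W{\left(z \right)} = -10 + 5 z$ ($W{\left(z \right)} = 5 \left(z - 2\right) = 5 \left(-2 + z\right) = -10 + 5 z$)
$\left(f{\left(12 \right)} - 32954\right) \left(W{\left(-163 \right)} + 9 \cdot 1444\right) = \left(\frac{12}{12} - 32954\right) \left(\left(-10 + 5 \left(-163\right)\right) + 9 \cdot 1444\right) = \left(12 \cdot \frac{1}{12} - 32954\right) \left(\left(-10 - 815\right) + 12996\right) = \left(1 - 32954\right) \left(-825 + 12996\right) = \left(-32953\right) 12171 = -401070963$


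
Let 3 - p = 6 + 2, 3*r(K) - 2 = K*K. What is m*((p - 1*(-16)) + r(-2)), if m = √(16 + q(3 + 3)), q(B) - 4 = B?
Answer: 13*√26 ≈ 66.287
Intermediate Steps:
r(K) = ⅔ + K²/3 (r(K) = ⅔ + (K*K)/3 = ⅔ + K²/3)
q(B) = 4 + B
p = -5 (p = 3 - (6 + 2) = 3 - 1*8 = 3 - 8 = -5)
m = √26 (m = √(16 + (4 + (3 + 3))) = √(16 + (4 + 6)) = √(16 + 10) = √26 ≈ 5.0990)
m*((p - 1*(-16)) + r(-2)) = √26*((-5 - 1*(-16)) + (⅔ + (⅓)*(-2)²)) = √26*((-5 + 16) + (⅔ + (⅓)*4)) = √26*(11 + (⅔ + 4/3)) = √26*(11 + 2) = √26*13 = 13*√26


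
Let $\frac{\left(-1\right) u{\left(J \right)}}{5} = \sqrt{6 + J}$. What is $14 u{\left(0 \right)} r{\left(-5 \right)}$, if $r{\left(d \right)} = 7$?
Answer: $- 490 \sqrt{6} \approx -1200.3$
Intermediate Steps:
$u{\left(J \right)} = - 5 \sqrt{6 + J}$
$14 u{\left(0 \right)} r{\left(-5 \right)} = 14 \left(- 5 \sqrt{6 + 0}\right) 7 = 14 \left(- 5 \sqrt{6}\right) 7 = - 70 \sqrt{6} \cdot 7 = - 490 \sqrt{6}$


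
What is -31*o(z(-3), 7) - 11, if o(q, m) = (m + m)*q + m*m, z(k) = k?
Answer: -228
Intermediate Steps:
o(q, m) = m² + 2*m*q (o(q, m) = (2*m)*q + m² = 2*m*q + m² = m² + 2*m*q)
-31*o(z(-3), 7) - 11 = -217*(7 + 2*(-3)) - 11 = -217*(7 - 6) - 11 = -217 - 11 = -228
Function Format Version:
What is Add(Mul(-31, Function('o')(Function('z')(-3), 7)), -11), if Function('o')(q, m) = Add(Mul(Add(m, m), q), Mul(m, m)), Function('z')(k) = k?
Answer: -228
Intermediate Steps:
Function('o')(q, m) = Add(Pow(m, 2), Mul(2, m, q)) (Function('o')(q, m) = Add(Mul(Mul(2, m), q), Pow(m, 2)) = Add(Mul(2, m, q), Pow(m, 2)) = Add(Pow(m, 2), Mul(2, m, q)))
Add(Mul(-31, Function('o')(Function('z')(-3), 7)), -11) = Add(Mul(-31, Mul(7, Add(7, Mul(2, -3)))), -11) = Add(Mul(-31, Mul(7, Add(7, -6))), -11) = Add(Mul(-31, Mul(7, 1)), -11) = Add(Mul(-31, 7), -11) = Add(-217, -11) = -228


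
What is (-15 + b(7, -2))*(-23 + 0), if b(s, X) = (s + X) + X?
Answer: 276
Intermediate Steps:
b(s, X) = s + 2*X (b(s, X) = (X + s) + X = s + 2*X)
(-15 + b(7, -2))*(-23 + 0) = (-15 + (7 + 2*(-2)))*(-23 + 0) = (-15 + (7 - 4))*(-23) = (-15 + 3)*(-23) = -12*(-23) = 276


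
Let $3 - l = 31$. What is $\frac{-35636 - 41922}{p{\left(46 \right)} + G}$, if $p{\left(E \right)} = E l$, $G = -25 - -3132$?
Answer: $- \frac{77558}{1819} \approx -42.638$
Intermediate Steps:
$l = -28$ ($l = 3 - 31 = -28$)
$G = 3107$ ($G = -25 + 3132 = 3107$)
$p{\left(E \right)} = - 28 E$ ($p{\left(E \right)} = E \left(-28\right) = - 28 E$)
$\frac{-35636 - 41922}{p{\left(46 \right)} + G} = \frac{-35636 - 41922}{\left(-28\right) 46 + 3107} = - \frac{77558}{-1288 + 3107} = - \frac{77558}{1819}$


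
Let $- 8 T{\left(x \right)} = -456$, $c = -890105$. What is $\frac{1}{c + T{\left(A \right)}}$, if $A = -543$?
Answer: $- \frac{1}{890048} \approx -1.1235 \cdot 10^{-6}$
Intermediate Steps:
$T{\left(x \right)} = 57$ ($T{\left(x \right)} = \left(- \frac{1}{8}\right) \left(-456\right) = 57$)
$\frac{1}{c + T{\left(A \right)}} = \frac{1}{-890105 + 57} = \frac{1}{-890048} = - \frac{1}{890048}$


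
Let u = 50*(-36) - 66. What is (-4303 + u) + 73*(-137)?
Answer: -16170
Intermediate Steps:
u = -1866 (u = -1800 - 66 = -1866)
(-4303 + u) + 73*(-137) = (-4303 - 1866) + 73*(-137) = -6169 - 10001 = -16170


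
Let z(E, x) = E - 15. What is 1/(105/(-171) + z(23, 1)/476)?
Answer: -6783/4051 ≈ -1.6744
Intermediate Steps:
z(E, x) = -15 + E
1/(105/(-171) + z(23, 1)/476) = 1/(105/(-171) + (-15 + 23)/476) = 1/(105*(-1/171) + 8*(1/476)) = 1/(-35/57 + 2/119) = 1/(-4051/6783) = -6783/4051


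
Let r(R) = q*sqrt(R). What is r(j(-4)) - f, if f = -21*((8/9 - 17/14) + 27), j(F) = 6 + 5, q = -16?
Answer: 3361/6 - 16*sqrt(11) ≈ 507.10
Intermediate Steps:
j(F) = 11
r(R) = -16*sqrt(R)
f = -3361/6 (f = -21*((8*(1/9) - 17*1/14) + 27) = -21*((8/9 - 17/14) + 27) = -21*(-41/126 + 27) = -21*3361/126 = -3361/6 ≈ -560.17)
r(j(-4)) - f = -16*sqrt(11) - 1*(-3361/6) = -16*sqrt(11) + 3361/6 = 3361/6 - 16*sqrt(11)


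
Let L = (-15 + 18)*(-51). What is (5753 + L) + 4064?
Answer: 9664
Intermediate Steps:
L = -153 (L = 3*(-51) = -153)
(5753 + L) + 4064 = (5753 - 153) + 4064 = 5600 + 4064 = 9664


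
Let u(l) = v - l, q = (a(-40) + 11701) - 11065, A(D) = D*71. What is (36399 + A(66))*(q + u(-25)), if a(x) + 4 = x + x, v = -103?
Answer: 19474290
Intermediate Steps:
A(D) = 71*D
a(x) = -4 + 2*x (a(x) = -4 + (x + x) = -4 + 2*x)
q = 552 (q = ((-4 + 2*(-40)) + 11701) - 11065 = ((-4 - 80) + 11701) - 11065 = (-84 + 11701) - 11065 = 11617 - 11065 = 552)
u(l) = -103 - l
(36399 + A(66))*(q + u(-25)) = (36399 + 71*66)*(552 + (-103 - 1*(-25))) = (36399 + 4686)*(552 + (-103 + 25)) = 41085*(552 - 78) = 41085*474 = 19474290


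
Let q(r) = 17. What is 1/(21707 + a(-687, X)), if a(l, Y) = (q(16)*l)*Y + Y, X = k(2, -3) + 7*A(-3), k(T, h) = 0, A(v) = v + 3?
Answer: 1/21707 ≈ 4.6068e-5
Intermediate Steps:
A(v) = 3 + v
X = 0 (X = 0 + 7*(3 - 3) = 0 + 7*0 = 0 + 0 = 0)
a(l, Y) = Y + 17*Y*l (a(l, Y) = (17*l)*Y + Y = 17*Y*l + Y = Y + 17*Y*l)
1/(21707 + a(-687, X)) = 1/(21707 + 0*(1 + 17*(-687))) = 1/(21707 + 0*(1 - 11679)) = 1/(21707 + 0*(-11678)) = 1/(21707 + 0) = 1/21707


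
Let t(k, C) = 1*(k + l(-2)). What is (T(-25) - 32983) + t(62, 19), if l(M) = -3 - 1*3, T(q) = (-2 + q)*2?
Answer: -32981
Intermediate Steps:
T(q) = -4 + 2*q
l(M) = -6 (l(M) = -3 - 3 = -6)
t(k, C) = -6 + k (t(k, C) = 1*(k - 6) = 1*(-6 + k) = -6 + k)
(T(-25) - 32983) + t(62, 19) = ((-4 + 2*(-25)) - 32983) + (-6 + 62) = ((-4 - 50) - 32983) + 56 = (-54 - 32983) + 56 = -33037 + 56 = -32981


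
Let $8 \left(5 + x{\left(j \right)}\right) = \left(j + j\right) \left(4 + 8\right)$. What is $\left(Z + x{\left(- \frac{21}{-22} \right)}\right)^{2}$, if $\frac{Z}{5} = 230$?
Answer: $\frac{637714009}{484} \approx 1.3176 \cdot 10^{6}$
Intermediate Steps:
$x{\left(j \right)} = -5 + 3 j$ ($x{\left(j \right)} = -5 + \frac{\left(j + j\right) \left(4 + 8\right)}{8} = -5 + \frac{2 j 12}{8} = -5 + \frac{24 j}{8} = -5 + 3 j$)
$Z = 1150$ ($Z = 5 \cdot 230 = 1150$)
$\left(Z + x{\left(- \frac{21}{-22} \right)}\right)^{2} = \left(1150 - \left(5 - 3 \left(- \frac{21}{-22}\right)\right)\right)^{2} = \left(1150 - \left(5 - 3 \left(\left(-21\right) \left(- \frac{1}{22}\right)\right)\right)\right)^{2} = \left(1150 + \left(-5 + 3 \cdot \frac{21}{22}\right)\right)^{2} = \left(1150 + \left(-5 + \frac{63}{22}\right)\right)^{2} = \left(1150 - \frac{47}{22}\right)^{2} = \left(\frac{25253}{22}\right)^{2} = \frac{637714009}{484}$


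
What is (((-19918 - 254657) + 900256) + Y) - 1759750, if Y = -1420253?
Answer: -2554322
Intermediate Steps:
(((-19918 - 254657) + 900256) + Y) - 1759750 = (((-19918 - 254657) + 900256) - 1420253) - 1759750 = ((-274575 + 900256) - 1420253) - 1759750 = (625681 - 1420253) - 1759750 = -794572 - 1759750 = -2554322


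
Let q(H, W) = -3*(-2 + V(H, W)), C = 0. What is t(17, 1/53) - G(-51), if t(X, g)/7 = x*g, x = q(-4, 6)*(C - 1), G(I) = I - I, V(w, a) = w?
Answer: -126/53 ≈ -2.3774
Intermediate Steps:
G(I) = 0
q(H, W) = 6 - 3*H (q(H, W) = -3*(-2 + H) = 6 - 3*H)
x = -18 (x = (6 - 3*(-4))*(0 - 1) = (6 + 12)*(-1) = 18*(-1) = -18)
t(X, g) = -126*g (t(X, g) = 7*(-18*g) = -126*g)
t(17, 1/53) - G(-51) = -126/53 - 1*0 = -126*1/53 + 0 = -126/53 + 0 = -126/53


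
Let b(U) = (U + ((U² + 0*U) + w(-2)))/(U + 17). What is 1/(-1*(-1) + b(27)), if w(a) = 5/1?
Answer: 44/805 ≈ 0.054658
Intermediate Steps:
w(a) = 5 (w(a) = 5*1 = 5)
b(U) = (5 + U + U²)/(17 + U) (b(U) = (U + ((U² + 0*U) + 5))/(U + 17) = (U + ((U² + 0) + 5))/(17 + U) = (U + (U² + 5))/(17 + U) = (U + (5 + U²))/(17 + U) = (5 + U + U²)/(17 + U))
1/(-1*(-1) + b(27)) = 1/(-1*(-1) + (5 + 27 + 27²)/(17 + 27)) = 1/(1 + (5 + 27 + 729)/44) = 1/(1 + (1/44)*761) = 1/(1 + 761/44) = 1/(805/44) = 44/805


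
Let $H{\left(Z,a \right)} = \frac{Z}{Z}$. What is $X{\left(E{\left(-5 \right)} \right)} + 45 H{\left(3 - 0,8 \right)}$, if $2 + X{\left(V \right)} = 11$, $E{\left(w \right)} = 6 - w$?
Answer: $54$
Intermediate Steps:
$X{\left(V \right)} = 9$ ($X{\left(V \right)} = -2 + 11 = 9$)
$H{\left(Z,a \right)} = 1$
$X{\left(E{\left(-5 \right)} \right)} + 45 H{\left(3 - 0,8 \right)} = 9 + 45 \cdot 1 = 9 + 45 = 54$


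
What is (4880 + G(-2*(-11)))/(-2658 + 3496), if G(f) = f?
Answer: 2451/419 ≈ 5.8496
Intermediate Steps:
(4880 + G(-2*(-11)))/(-2658 + 3496) = (4880 - 2*(-11))/(-2658 + 3496) = (4880 + 22)/838 = 4902*(1/838) = 2451/419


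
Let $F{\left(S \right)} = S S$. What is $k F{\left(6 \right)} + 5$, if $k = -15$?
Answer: $-535$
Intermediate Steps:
$F{\left(S \right)} = S^{2}$
$k F{\left(6 \right)} + 5 = - 15 \cdot 6^{2} + 5 = \left(-15\right) 36 + 5 = -540 + 5 = -535$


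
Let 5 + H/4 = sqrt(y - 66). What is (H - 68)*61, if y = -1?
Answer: -5368 + 244*I*sqrt(67) ≈ -5368.0 + 1997.2*I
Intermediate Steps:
H = -20 + 4*I*sqrt(67) (H = -20 + 4*sqrt(-1 - 66) = -20 + 4*sqrt(-67) = -20 + 4*(I*sqrt(67)) = -20 + 4*I*sqrt(67) ≈ -20.0 + 32.741*I)
(H - 68)*61 = ((-20 + 4*I*sqrt(67)) - 68)*61 = (-88 + 4*I*sqrt(67))*61 = -5368 + 244*I*sqrt(67)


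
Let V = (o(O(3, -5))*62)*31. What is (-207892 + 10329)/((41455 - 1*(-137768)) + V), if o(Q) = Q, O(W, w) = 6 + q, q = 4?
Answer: -197563/198443 ≈ -0.99557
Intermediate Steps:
O(W, w) = 10 (O(W, w) = 6 + 4 = 10)
V = 19220 (V = (10*62)*31 = 620*31 = 19220)
(-207892 + 10329)/((41455 - 1*(-137768)) + V) = (-207892 + 10329)/((41455 - 1*(-137768)) + 19220) = -197563/((41455 + 137768) + 19220) = -197563/(179223 + 19220) = -197563/198443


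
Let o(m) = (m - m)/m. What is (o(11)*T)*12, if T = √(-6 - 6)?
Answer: 0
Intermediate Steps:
o(m) = 0 (o(m) = 0/m = 0)
T = 2*I*√3 (T = √(-12) = 2*I*√3 ≈ 3.4641*I)
(o(11)*T)*12 = (0*(2*I*√3))*12 = 0*12 = 0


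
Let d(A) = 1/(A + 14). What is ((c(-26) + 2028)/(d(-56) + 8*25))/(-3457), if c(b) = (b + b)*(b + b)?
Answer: -198744/29035343 ≈ -0.0068449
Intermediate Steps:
c(b) = 4*b**2 (c(b) = (2*b)*(2*b) = 4*b**2)
d(A) = 1/(14 + A)
((c(-26) + 2028)/(d(-56) + 8*25))/(-3457) = ((4*(-26)**2 + 2028)/(1/(14 - 56) + 8*25))/(-3457) = ((4*676 + 2028)/(1/(-42) + 200))*(-1/3457) = ((2704 + 2028)/(-1/42 + 200))*(-1/3457) = (4732/(8399/42))*(-1/3457) = (4732*(42/8399))*(-1/3457) = (198744/8399)*(-1/3457) = -198744/29035343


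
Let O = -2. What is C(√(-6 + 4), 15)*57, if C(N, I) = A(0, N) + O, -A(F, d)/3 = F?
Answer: -114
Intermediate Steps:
A(F, d) = -3*F
C(N, I) = -2 (C(N, I) = -3*0 - 2 = 0 - 2 = -2)
C(√(-6 + 4), 15)*57 = -2*57 = -114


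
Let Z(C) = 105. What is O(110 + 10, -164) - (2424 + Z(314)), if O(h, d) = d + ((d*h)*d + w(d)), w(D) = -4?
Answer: 3224823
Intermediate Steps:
O(h, d) = -4 + d + h*d² (O(h, d) = d + ((d*h)*d - 4) = d + (h*d² - 4) = d + (-4 + h*d²) = -4 + d + h*d²)
O(110 + 10, -164) - (2424 + Z(314)) = (-4 - 164 + (110 + 10)*(-164)²) - (2424 + 105) = (-4 - 164 + 120*26896) - 1*2529 = (-4 - 164 + 3227520) - 2529 = 3227352 - 2529 = 3224823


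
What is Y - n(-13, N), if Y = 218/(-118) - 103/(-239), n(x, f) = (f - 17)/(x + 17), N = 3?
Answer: 58759/28202 ≈ 2.0835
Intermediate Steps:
n(x, f) = (-17 + f)/(17 + x)
Y = -19974/14101 (Y = 218*(-1/118) - 103*(-1/239) = -109/59 + 103/239 = -19974/14101 ≈ -1.4165)
Y - n(-13, N) = -19974/14101 - (-17 + 3)/(17 - 13) = -19974/14101 - (-14)/4 = -19974/14101 - 1*(-7/2) = -19974/14101 + 7/2 = 58759/28202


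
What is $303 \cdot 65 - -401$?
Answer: $20096$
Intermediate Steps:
$303 \cdot 65 - -401 = 19695 + \left(-439 + 840\right) = 19695 + 401 = 20096$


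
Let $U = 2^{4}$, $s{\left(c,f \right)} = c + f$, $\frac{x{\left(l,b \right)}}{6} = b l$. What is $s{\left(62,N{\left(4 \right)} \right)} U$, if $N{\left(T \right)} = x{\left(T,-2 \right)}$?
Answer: $224$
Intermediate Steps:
$x{\left(l,b \right)} = 6 b l$
$N{\left(T \right)} = - 12 T$ ($N{\left(T \right)} = 6 \left(-2\right) T = - 12 T$)
$U = 16$
$s{\left(62,N{\left(4 \right)} \right)} U = \left(62 - 48\right) 16 = 14 \cdot 16 = 224$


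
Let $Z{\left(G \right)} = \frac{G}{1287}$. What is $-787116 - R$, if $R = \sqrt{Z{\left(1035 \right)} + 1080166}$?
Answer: $-787116 - \frac{17 \sqrt{76430211}}{143} \approx -7.8816 \cdot 10^{5}$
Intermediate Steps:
$Z{\left(G \right)} = \frac{G}{1287}$ ($Z{\left(G \right)} = G \frac{1}{1287} = \frac{G}{1287}$)
$R = \frac{17 \sqrt{76430211}}{143}$ ($R = \sqrt{\frac{1}{1287} \cdot 1035 + 1080166} = \sqrt{\frac{115}{143} + 1080166} = \sqrt{\frac{154463853}{143}} = \frac{17 \sqrt{76430211}}{143} \approx 1039.3$)
$-787116 - R = -787116 - \frac{17 \sqrt{76430211}}{143}$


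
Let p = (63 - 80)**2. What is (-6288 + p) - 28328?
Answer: -34327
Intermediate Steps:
p = 289 (p = (-17)**2 = 289)
(-6288 + p) - 28328 = (-6288 + 289) - 28328 = -5999 - 28328 = -34327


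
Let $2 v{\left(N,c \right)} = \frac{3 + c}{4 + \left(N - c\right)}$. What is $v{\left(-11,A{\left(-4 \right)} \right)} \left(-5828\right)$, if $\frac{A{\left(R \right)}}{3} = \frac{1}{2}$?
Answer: $\frac{26226}{17} \approx 1542.7$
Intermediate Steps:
$A{\left(R \right)} = \frac{3}{2}$
$v{\left(N,c \right)} = \frac{3 + c}{2 \left(4 + N - c\right)}$ ($v{\left(N,c \right)} = \frac{\left(3 + c\right) \frac{1}{4 + \left(N - c\right)}}{2} = \frac{\left(3 + c\right) \frac{1}{4 + N - c}}{2} = \frac{\frac{1}{4 + N - c} \left(3 + c\right)}{2} = \frac{3 + c}{2 \left(4 + N - c\right)}$)
$v{\left(-11,A{\left(-4 \right)} \right)} \left(-5828\right) = \frac{3 + \frac{3}{2}}{2 \left(4 - 11 - \frac{3}{2}\right)} \left(-5828\right) = \frac{1}{2} \frac{1}{4 - 11 - \frac{3}{2}} \cdot \frac{9}{2} \left(-5828\right) = \frac{1}{2} \frac{1}{- \frac{17}{2}} \cdot \frac{9}{2} \left(-5828\right) = \frac{1}{2} \left(- \frac{2}{17}\right) \frac{9}{2} \left(-5828\right) = \left(- \frac{9}{34}\right) \left(-5828\right) = \frac{26226}{17}$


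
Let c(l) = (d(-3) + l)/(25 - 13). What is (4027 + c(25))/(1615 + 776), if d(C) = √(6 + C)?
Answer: 48349/28692 + √3/28692 ≈ 1.6852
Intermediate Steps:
c(l) = l/12 + √3/12 (c(l) = (√(6 - 3) + l)/(25 - 13) = (√3 + l)/12 = (l + √3)*(1/12) = l/12 + √3/12)
(4027 + c(25))/(1615 + 776) = (4027 + ((1/12)*25 + √3/12))/(1615 + 776) = (4027 + (25/12 + √3/12))/2391 = (48349/12 + √3/12)*(1/2391) = 48349/28692 + √3/28692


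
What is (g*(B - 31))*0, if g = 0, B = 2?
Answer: 0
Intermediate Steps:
(g*(B - 31))*0 = (0*(2 - 31))*0 = (0*(-29))*0 = 0*0 = 0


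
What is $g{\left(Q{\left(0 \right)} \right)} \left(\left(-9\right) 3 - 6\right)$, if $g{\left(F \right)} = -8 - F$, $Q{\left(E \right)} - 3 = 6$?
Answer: $561$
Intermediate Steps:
$Q{\left(E \right)} = 9$ ($Q{\left(E \right)} = 3 + 6 = 9$)
$g{\left(Q{\left(0 \right)} \right)} \left(\left(-9\right) 3 - 6\right) = \left(-8 - 9\right) \left(\left(-9\right) 3 - 6\right) = \left(-8 - 9\right) \left(-27 - 6\right) = \left(-17\right) \left(-33\right) = 561$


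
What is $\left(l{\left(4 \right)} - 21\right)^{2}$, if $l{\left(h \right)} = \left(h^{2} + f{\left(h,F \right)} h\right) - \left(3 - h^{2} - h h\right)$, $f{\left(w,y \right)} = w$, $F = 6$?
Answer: $1600$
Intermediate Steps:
$l{\left(h \right)} = -3 + 4 h^{2}$ ($l{\left(h \right)} = \left(h^{2} + h h\right) - \left(3 - h^{2} - h h\right) = \left(h^{2} + h^{2}\right) + \left(\left(h^{2} + h^{2}\right) - 3\right) = 2 h^{2} + \left(2 h^{2} - 3\right) = 2 h^{2} + \left(-3 + 2 h^{2}\right) = -3 + 4 h^{2}$)
$\left(l{\left(4 \right)} - 21\right)^{2} = \left(\left(-3 + 4 \cdot 4^{2}\right) - 21\right)^{2} = \left(\left(-3 + 4 \cdot 16\right) - 21\right)^{2} = \left(\left(-3 + 64\right) - 21\right)^{2} = \left(61 - 21\right)^{2} = 40^{2} = 1600$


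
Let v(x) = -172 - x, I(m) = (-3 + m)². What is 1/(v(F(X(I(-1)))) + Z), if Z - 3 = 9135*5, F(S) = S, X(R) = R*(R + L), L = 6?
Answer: 1/45154 ≈ 2.2146e-5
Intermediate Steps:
X(R) = R*(6 + R) (X(R) = R*(R + 6) = R*(6 + R))
Z = 45678 (Z = 3 + 9135*5 = 3 + 45675 = 45678)
1/(v(F(X(I(-1)))) + Z) = 1/((-172 - (-3 - 1)²*(6 + (-3 - 1)²)) + 45678) = 1/((-172 - (-4)²*(6 + (-4)²)) + 45678) = 1/((-172 - 16*(6 + 16)) + 45678) = 1/((-172 - 16*22) + 45678) = 1/((-172 - 1*352) + 45678) = 1/((-172 - 352) + 45678) = 1/(-524 + 45678) = 1/45154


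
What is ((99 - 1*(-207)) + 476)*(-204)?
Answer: -159528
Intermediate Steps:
((99 - 1*(-207)) + 476)*(-204) = ((99 + 207) + 476)*(-204) = (306 + 476)*(-204) = 782*(-204) = -159528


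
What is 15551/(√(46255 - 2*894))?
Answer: 15551*√44467/44467 ≈ 73.746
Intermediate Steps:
15551/(√(46255 - 2*894)) = 15551/(√(46255 - 1788)) = 15551/(√44467) = 15551*(√44467/44467) = 15551*√44467/44467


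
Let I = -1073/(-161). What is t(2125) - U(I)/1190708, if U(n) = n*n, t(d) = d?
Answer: 65586725743171/30864342068 ≈ 2125.0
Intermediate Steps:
I = 1073/161 (I = -1073*(-1/161) = 1073/161 ≈ 6.6646)
U(n) = n²
t(2125) - U(I)/1190708 = 2125 - (1073/161)²/1190708 = 2125 - 1151329/(25921*1190708) = 2125 - 1*1151329/30864342068 = 2125 - 1151329/30864342068 = 65586725743171/30864342068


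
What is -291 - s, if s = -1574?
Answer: 1283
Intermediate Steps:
-291 - s = -291 - 1*(-1574) = -291 + 1574 = 1283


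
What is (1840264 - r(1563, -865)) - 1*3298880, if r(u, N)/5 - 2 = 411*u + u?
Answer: -4678406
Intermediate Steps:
r(u, N) = 10 + 2060*u (r(u, N) = 10 + 5*(411*u + u) = 10 + 5*(412*u) = 10 + 2060*u)
(1840264 - r(1563, -865)) - 1*3298880 = (1840264 - (10 + 2060*1563)) - 1*3298880 = (1840264 - (10 + 3219780)) - 3298880 = (1840264 - 1*3219790) - 3298880 = (1840264 - 3219790) - 3298880 = -1379526 - 3298880 = -4678406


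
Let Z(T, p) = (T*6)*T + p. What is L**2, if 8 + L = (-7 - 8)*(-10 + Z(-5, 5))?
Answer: 4765489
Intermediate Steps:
Z(T, p) = p + 6*T**2 (Z(T, p) = (6*T)*T + p = 6*T**2 + p = p + 6*T**2)
L = -2183 (L = -8 + (-7 - 8)*(-10 + (5 + 6*(-5)**2)) = -8 - 15*(-10 + (5 + 6*25)) = -8 - 15*(-10 + (5 + 150)) = -8 - 15*(-10 + 155) = -8 - 15*145 = -8 - 2175 = -2183)
L**2 = (-2183)**2 = 4765489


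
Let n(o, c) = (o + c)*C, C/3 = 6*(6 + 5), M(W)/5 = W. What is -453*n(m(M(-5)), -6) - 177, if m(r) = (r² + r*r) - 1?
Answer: -111489819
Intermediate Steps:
M(W) = 5*W
C = 198 (C = 3*(6*(6 + 5)) = 3*(6*11) = 3*66 = 198)
m(r) = -1 + 2*r² (m(r) = (r² + r²) - 1 = 2*r² - 1 = -1 + 2*r²)
n(o, c) = 198*c + 198*o (n(o, c) = (o + c)*198 = (c + o)*198 = 198*c + 198*o)
-453*n(m(M(-5)), -6) - 177 = -453*(198*(-6) + 198*(-1 + 2*(5*(-5))²)) - 177 = -453*(-1188 + 198*(-1 + 2*(-25)²)) - 177 = -453*(-1188 + 198*(-1 + 2*625)) - 177 = -453*(-1188 + 198*(-1 + 1250)) - 177 = -453*(-1188 + 198*1249) - 177 = -453*(-1188 + 247302) - 177 = -453*246114 - 177 = -111489642 - 177 = -111489819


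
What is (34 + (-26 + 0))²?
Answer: 64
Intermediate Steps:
(34 + (-26 + 0))² = (34 - 26)² = 8² = 64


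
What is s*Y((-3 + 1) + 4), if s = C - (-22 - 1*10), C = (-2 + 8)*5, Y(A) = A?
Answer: 124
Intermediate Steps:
C = 30 (C = 6*5 = 30)
s = 62 (s = 30 - (-22 - 1*10) = 30 - (-22 - 10) = 30 - 1*(-32) = 30 + 32 = 62)
s*Y((-3 + 1) + 4) = 62*((-3 + 1) + 4) = 62*(-2 + 4) = 62*2 = 124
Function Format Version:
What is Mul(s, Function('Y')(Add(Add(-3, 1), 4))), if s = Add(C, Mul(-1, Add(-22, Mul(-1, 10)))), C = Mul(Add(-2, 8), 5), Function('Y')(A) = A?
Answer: 124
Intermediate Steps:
C = 30 (C = Mul(6, 5) = 30)
s = 62 (s = Add(30, Mul(-1, Add(-22, Mul(-1, 10)))) = Add(30, Mul(-1, Add(-22, -10))) = Add(30, Mul(-1, -32)) = Add(30, 32) = 62)
Mul(s, Function('Y')(Add(Add(-3, 1), 4))) = Mul(62, Add(Add(-3, 1), 4)) = Mul(62, Add(-2, 4)) = Mul(62, 2) = 124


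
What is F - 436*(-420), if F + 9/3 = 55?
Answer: 183172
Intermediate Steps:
F = 52 (F = -3 + 55 = 52)
F - 436*(-420) = 52 - 436*(-420) = 52 + 183120 = 183172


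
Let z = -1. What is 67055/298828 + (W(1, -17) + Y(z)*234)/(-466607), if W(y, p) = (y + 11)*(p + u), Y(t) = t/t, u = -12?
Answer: 31322398777/139435236596 ≈ 0.22464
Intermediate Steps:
Y(t) = 1
W(y, p) = (-12 + p)*(11 + y) (W(y, p) = (y + 11)*(p - 12) = (11 + y)*(-12 + p) = (-12 + p)*(11 + y))
67055/298828 + (W(1, -17) + Y(z)*234)/(-466607) = 67055/298828 + ((-132 - 12*1 + 11*(-17) - 17*1) + 1*234)/(-466607) = 67055*(1/298828) + ((-132 - 12 - 187 - 17) + 234)*(-1/466607) = 67055/298828 + (-348 + 234)*(-1/466607) = 67055/298828 - 114*(-1/466607) = 67055/298828 + 114/466607 = 31322398777/139435236596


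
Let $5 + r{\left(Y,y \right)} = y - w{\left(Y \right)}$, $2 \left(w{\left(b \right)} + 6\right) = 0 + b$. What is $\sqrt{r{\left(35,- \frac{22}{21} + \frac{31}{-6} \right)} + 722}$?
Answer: $\frac{\sqrt{34265}}{7} \approx 26.444$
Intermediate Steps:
$w{\left(b \right)} = -6 + \frac{b}{2}$ ($w{\left(b \right)} = -6 + \frac{0 + b}{2} = -6 + \frac{b}{2}$)
$r{\left(Y,y \right)} = 1 + y - \frac{Y}{2}$ ($r{\left(Y,y \right)} = -5 - \left(-6 + \frac{Y}{2} - y\right) = -5 + \left(6 + y - \frac{Y}{2}\right) = 1 + y - \frac{Y}{2}$)
$\sqrt{r{\left(35,- \frac{22}{21} + \frac{31}{-6} \right)} + 722} = \sqrt{\left(1 + \left(- \frac{22}{21} + \frac{31}{-6}\right) - \frac{35}{2}\right) + 722} = \sqrt{\left(1 + \left(\left(-22\right) \frac{1}{21} + 31 \left(- \frac{1}{6}\right)\right) - \frac{35}{2}\right) + 722} = \sqrt{\left(1 - \frac{87}{14} - \frac{35}{2}\right) + 722} = \sqrt{- \frac{159}{7} + 722} = \sqrt{\frac{4895}{7}} = \frac{\sqrt{34265}}{7}$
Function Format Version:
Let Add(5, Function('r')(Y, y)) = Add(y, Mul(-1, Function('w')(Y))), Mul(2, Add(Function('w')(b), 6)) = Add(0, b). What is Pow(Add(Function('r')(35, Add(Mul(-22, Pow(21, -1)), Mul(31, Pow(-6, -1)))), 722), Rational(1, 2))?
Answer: Mul(Rational(1, 7), Pow(34265, Rational(1, 2))) ≈ 26.444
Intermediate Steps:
Function('w')(b) = Add(-6, Mul(Rational(1, 2), b)) (Function('w')(b) = Add(-6, Mul(Rational(1, 2), Add(0, b))) = Add(-6, Mul(Rational(1, 2), b)))
Function('r')(Y, y) = Add(1, y, Mul(Rational(-1, 2), Y)) (Function('r')(Y, y) = Add(-5, Add(y, Mul(-1, Add(-6, Mul(Rational(1, 2), Y))))) = Add(-5, Add(y, Add(6, Mul(Rational(-1, 2), Y)))) = Add(-5, Add(6, y, Mul(Rational(-1, 2), Y))) = Add(1, y, Mul(Rational(-1, 2), Y)))
Pow(Add(Function('r')(35, Add(Mul(-22, Pow(21, -1)), Mul(31, Pow(-6, -1)))), 722), Rational(1, 2)) = Pow(Add(Add(1, Add(Mul(-22, Pow(21, -1)), Mul(31, Pow(-6, -1))), Mul(Rational(-1, 2), 35)), 722), Rational(1, 2)) = Pow(Add(Add(1, Add(Mul(-22, Rational(1, 21)), Mul(31, Rational(-1, 6))), Rational(-35, 2)), 722), Rational(1, 2)) = Pow(Add(Add(1, Add(Rational(-22, 21), Rational(-31, 6)), Rational(-35, 2)), 722), Rational(1, 2)) = Pow(Add(Add(1, Rational(-87, 14), Rational(-35, 2)), 722), Rational(1, 2)) = Pow(Add(Rational(-159, 7), 722), Rational(1, 2)) = Pow(Rational(4895, 7), Rational(1, 2)) = Mul(Rational(1, 7), Pow(34265, Rational(1, 2)))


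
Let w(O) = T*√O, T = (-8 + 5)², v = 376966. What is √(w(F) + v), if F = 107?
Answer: √(376966 + 9*√107) ≈ 614.05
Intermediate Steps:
T = 9 (T = (-3)² = 9)
w(O) = 9*√O
√(w(F) + v) = √(9*√107 + 376966) = √(376966 + 9*√107)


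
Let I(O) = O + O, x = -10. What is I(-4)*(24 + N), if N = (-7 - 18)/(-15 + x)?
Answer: -200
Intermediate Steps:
I(O) = 2*O
N = 1 (N = (-7 - 18)/(-15 - 10) = -25/(-25) = -25*(-1/25) = 1)
I(-4)*(24 + N) = (2*(-4))*(24 + 1) = -8*25 = -200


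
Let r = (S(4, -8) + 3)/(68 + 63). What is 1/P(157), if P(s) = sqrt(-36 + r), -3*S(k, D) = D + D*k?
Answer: -I*sqrt(5540907)/14099 ≈ -0.16696*I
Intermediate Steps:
S(k, D) = -D/3 - D*k/3 (S(k, D) = -(D + D*k)/3 = -D/3 - D*k/3)
r = 49/393 (r = (-1/3*(-8)*(1 + 4) + 3)/(68 + 63) = (-1/3*(-8)*5 + 3)/131 = (40/3 + 3)*(1/131) = (49/3)*(1/131) = 49/393 ≈ 0.12468)
P(s) = I*sqrt(5540907)/393 (P(s) = sqrt(-36 + 49/393) = sqrt(-14099/393) = I*sqrt(5540907)/393)
1/P(157) = 1/(I*sqrt(5540907)/393) = -I*sqrt(5540907)/14099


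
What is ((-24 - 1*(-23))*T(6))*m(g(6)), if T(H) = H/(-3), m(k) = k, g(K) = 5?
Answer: 10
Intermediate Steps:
T(H) = -H/3 (T(H) = H*(-1/3) = -H/3)
((-24 - 1*(-23))*T(6))*m(g(6)) = ((-24 - 1*(-23))*(-1/3*6))*5 = ((-24 + 23)*(-2))*5 = -1*(-2)*5 = 2*5 = 10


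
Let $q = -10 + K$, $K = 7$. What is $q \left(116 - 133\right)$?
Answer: $51$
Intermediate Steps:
$q = -3$ ($q = -10 + 7 = -3$)
$q \left(116 - 133\right) = - 3 \left(116 - 133\right) = \left(-3\right) \left(-17\right) = 51$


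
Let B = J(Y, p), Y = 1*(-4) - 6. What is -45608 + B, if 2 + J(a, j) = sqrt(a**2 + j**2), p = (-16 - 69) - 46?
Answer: -45610 + sqrt(17261) ≈ -45479.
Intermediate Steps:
p = -131 (p = -85 - 46 = -131)
Y = -10 (Y = -4 - 6 = -10)
J(a, j) = -2 + sqrt(a**2 + j**2)
B = -2 + sqrt(17261) (B = -2 + sqrt((-10)**2 + (-131)**2) = -2 + sqrt(100 + 17161) = -2 + sqrt(17261) ≈ 129.38)
-45608 + B = -45608 + (-2 + sqrt(17261)) = -45610 + sqrt(17261)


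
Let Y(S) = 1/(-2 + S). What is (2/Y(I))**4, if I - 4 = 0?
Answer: 256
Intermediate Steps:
I = 4 (I = 4 + 0 = 4)
(2/Y(I))**4 = (2/(1/(-2 + 4)))**4 = (2/(1/2))**4 = (2*2)**4 = 4**4 = 256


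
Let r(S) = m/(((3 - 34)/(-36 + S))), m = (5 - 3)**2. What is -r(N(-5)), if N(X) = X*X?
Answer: -44/31 ≈ -1.4194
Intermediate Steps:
m = 4 (m = 2**2 = 4)
N(X) = X**2
r(S) = 144/31 - 4*S/31 (r(S) = 4/(((3 - 34)/(-36 + S))) = 4/((-31/(-36 + S))) = 4*(36/31 - S/31) = 144/31 - 4*S/31)
-r(N(-5)) = -(144/31 - 4/31*(-5)**2) = -(144/31 - 4/31*25) = -(144/31 - 100/31) = -1*44/31 = -44/31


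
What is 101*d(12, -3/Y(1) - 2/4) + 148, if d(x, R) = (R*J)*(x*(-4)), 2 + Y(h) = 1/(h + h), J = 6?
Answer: -43484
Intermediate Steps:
Y(h) = -2 + 1/(2*h) (Y(h) = -2 + 1/(h + h) = -2 + 1/(2*h))
d(x, R) = -24*R*x (d(x, R) = (R*6)*(x*(-4)) = (6*R)*(-4*x) = -24*R*x)
101*d(12, -3/Y(1) - 2/4) + 148 = 101*(-24*(-3/(-2 + (½)/1) - 2/4)*12) + 148 = 101*(-24*(-3/(-2 + (½)*1) - 2*¼)*12) + 148 = 101*(-24*(-3/(-2 + ½) - ½)*12) + 148 = 101*(-24*(-3/(-3/2) - ½)*12) + 148 = 101*(-24*(-3*(-⅔) - ½)*12) + 148 = 101*(-24*(2 - ½)*12) + 148 = 101*(-24*3/2*12) + 148 = 101*(-432) + 148 = -43632 + 148 = -43484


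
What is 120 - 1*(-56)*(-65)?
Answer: -3520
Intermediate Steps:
120 - 1*(-56)*(-65) = 120 + 56*(-65) = 120 - 3640 = -3520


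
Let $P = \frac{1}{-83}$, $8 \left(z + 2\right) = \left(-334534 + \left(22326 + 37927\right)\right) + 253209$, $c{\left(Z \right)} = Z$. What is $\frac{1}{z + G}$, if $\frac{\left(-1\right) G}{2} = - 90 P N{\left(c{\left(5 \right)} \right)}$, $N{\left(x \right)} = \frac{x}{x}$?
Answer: $- \frac{83}{218968} \approx -0.00037905$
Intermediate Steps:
$N{\left(x \right)} = 1$
$z = -2636$ ($z = -2 + \frac{\left(-334534 + \left(22326 + 37927\right)\right) + 253209}{8} = -2 + \frac{\left(-334534 + 60253\right) + 253209}{8} = -2 + \frac{-274281 + 253209}{8} = -2 + \frac{1}{8} \left(-21072\right) = -2 - 2634 = -2636$)
$P = - \frac{1}{83} \approx -0.012048$
$G = - \frac{180}{83}$ ($G = - 2 \left(-90\right) \left(- \frac{1}{83}\right) 1 = - 2 \cdot \frac{90}{83} \cdot 1 = \left(-2\right) \frac{90}{83} = - \frac{180}{83} \approx -2.1687$)
$\frac{1}{z + G} = \frac{1}{-2636 - \frac{180}{83}} = \frac{1}{- \frac{218968}{83}} = - \frac{83}{218968}$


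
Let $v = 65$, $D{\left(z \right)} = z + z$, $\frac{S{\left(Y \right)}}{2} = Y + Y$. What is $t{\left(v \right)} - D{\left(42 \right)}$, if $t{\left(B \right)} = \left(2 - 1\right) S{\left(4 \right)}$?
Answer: $-68$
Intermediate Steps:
$S{\left(Y \right)} = 4 Y$ ($S{\left(Y \right)} = 2 \left(Y + Y\right) = 2 \cdot 2 Y = 4 Y$)
$D{\left(z \right)} = 2 z$
$t{\left(B \right)} = 16$ ($t{\left(B \right)} = \left(2 - 1\right) 4 \cdot 4 = 1 \cdot 16 = 16$)
$t{\left(v \right)} - D{\left(42 \right)} = 16 - 2 \cdot 42 = 16 - 84 = -68$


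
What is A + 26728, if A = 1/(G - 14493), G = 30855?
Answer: 437323537/16362 ≈ 26728.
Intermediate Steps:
A = 1/16362 (A = 1/(30855 - 14493) = 1/16362 ≈ 6.1117e-5)
A + 26728 = 1/16362 + 26728 = 437323537/16362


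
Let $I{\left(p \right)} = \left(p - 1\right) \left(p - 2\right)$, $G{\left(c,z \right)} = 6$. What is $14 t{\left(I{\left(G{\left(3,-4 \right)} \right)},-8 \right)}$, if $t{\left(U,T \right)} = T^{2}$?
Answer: $896$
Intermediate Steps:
$I{\left(p \right)} = \left(-1 + p\right) \left(-2 + p\right)$
$14 t{\left(I{\left(G{\left(3,-4 \right)} \right)},-8 \right)} = 14 \left(-8\right)^{2} = 14 \cdot 64 = 896$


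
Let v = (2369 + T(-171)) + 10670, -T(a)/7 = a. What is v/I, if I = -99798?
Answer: -7118/49899 ≈ -0.14265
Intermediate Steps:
T(a) = -7*a
v = 14236 (v = (2369 - 7*(-171)) + 10670 = (2369 + 1197) + 10670 = 3566 + 10670 = 14236)
v/I = 14236/(-99798) = 14236*(-1/99798) = -7118/49899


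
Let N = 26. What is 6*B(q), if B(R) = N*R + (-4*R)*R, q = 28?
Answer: -14448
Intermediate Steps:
B(R) = -4*R**2 + 26*R (B(R) = 26*R + (-4*R)*R = 26*R - 4*R**2 = -4*R**2 + 26*R)
6*B(q) = 6*(2*28*(13 - 2*28)) = 6*(2*28*(13 - 56)) = 6*(2*28*(-43)) = 6*(-2408) = -14448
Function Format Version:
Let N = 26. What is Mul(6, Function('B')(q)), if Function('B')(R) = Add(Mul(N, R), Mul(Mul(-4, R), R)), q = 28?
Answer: -14448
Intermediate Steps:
Function('B')(R) = Add(Mul(-4, Pow(R, 2)), Mul(26, R)) (Function('B')(R) = Add(Mul(26, R), Mul(Mul(-4, R), R)) = Add(Mul(26, R), Mul(-4, Pow(R, 2))) = Add(Mul(-4, Pow(R, 2)), Mul(26, R)))
Mul(6, Function('B')(q)) = Mul(6, Mul(2, 28, Add(13, Mul(-2, 28)))) = Mul(6, Mul(2, 28, Add(13, -56))) = Mul(6, Mul(2, 28, -43)) = Mul(6, -2408) = -14448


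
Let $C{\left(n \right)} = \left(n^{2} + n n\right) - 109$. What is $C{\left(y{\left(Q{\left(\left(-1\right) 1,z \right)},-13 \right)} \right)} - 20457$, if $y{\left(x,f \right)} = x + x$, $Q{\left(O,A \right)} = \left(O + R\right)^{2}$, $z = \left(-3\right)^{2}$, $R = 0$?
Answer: $-20558$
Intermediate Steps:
$z = 9$
$Q{\left(O,A \right)} = O^{2}$ ($Q{\left(O,A \right)} = \left(O + 0\right)^{2} = O^{2}$)
$y{\left(x,f \right)} = 2 x$
$C{\left(n \right)} = -109 + 2 n^{2}$ ($C{\left(n \right)} = \left(n^{2} + n^{2}\right) - 109 = 2 n^{2} - 109 = -109 + 2 n^{2}$)
$C{\left(y{\left(Q{\left(\left(-1\right) 1,z \right)},-13 \right)} \right)} - 20457 = \left(-109 + 2 \left(2 \left(\left(-1\right) 1\right)^{2}\right)^{2}\right) - 20457 = \left(-109 + 2 \left(2 \left(-1\right)^{2}\right)^{2}\right) - 20457 = \left(-109 + 2 \left(2 \cdot 1\right)^{2}\right) - 20457 = \left(-109 + 2 \cdot 2^{2}\right) - 20457 = \left(-109 + 2 \cdot 4\right) - 20457 = \left(-109 + 8\right) - 20457 = -101 - 20457 = -20558$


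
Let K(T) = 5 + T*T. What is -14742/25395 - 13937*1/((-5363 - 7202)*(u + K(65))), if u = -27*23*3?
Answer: -4172315479/7193159145 ≈ -0.58004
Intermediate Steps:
u = -1863 (u = -621*3 = -1863)
K(T) = 5 + T²
-14742/25395 - 13937*1/((-5363 - 7202)*(u + K(65))) = -14742/25395 - 13937*1/((-5363 - 7202)*(-1863 + (5 + 65²))) = -14742*1/25395 - 13937*(-1/(12565*(-1863 + (5 + 4225)))) = -4914/8465 - 13937*(-1/(12565*(-1863 + 4230))) = -4914/8465 - 13937/((-12565*2367)) = -4914/8465 - 13937/(-29741355) = -4914/8465 - 13937*(-1/29741355) = -4914/8465 + 1991/4248765 = -4172315479/7193159145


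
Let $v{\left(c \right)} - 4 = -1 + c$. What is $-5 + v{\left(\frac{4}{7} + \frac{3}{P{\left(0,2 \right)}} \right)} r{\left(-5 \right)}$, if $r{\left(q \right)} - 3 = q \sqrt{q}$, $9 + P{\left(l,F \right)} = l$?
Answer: $\frac{33}{7} - \frac{340 i \sqrt{5}}{21} \approx 4.7143 - 36.203 i$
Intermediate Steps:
$P{\left(l,F \right)} = -9 + l$
$v{\left(c \right)} = 3 + c$ ($v{\left(c \right)} = 4 + \left(-1 + c\right) = 3 + c$)
$r{\left(q \right)} = 3 + q^{\frac{3}{2}}$ ($r{\left(q \right)} = 3 + q \sqrt{q} = 3 + q^{\frac{3}{2}}$)
$-5 + v{\left(\frac{4}{7} + \frac{3}{P{\left(0,2 \right)}} \right)} r{\left(-5 \right)} = -5 + \left(3 + \left(\frac{4}{7} + \frac{3}{-9 + 0}\right)\right) \left(3 + \left(-5\right)^{\frac{3}{2}}\right) = -5 + \left(3 + \left(4 \cdot \frac{1}{7} + \frac{3}{-9}\right)\right) \left(3 - 5 i \sqrt{5}\right) = -5 + \left(3 + \left(\frac{4}{7} + 3 \left(- \frac{1}{9}\right)\right)\right) \left(3 - 5 i \sqrt{5}\right) = -5 + \left(3 + \left(\frac{4}{7} - \frac{1}{3}\right)\right) \left(3 - 5 i \sqrt{5}\right) = -5 + \left(3 + \frac{5}{21}\right) \left(3 - 5 i \sqrt{5}\right) = -5 + \frac{68 \left(3 - 5 i \sqrt{5}\right)}{21} = -5 + \left(\frac{68}{7} - \frac{340 i \sqrt{5}}{21}\right) = \frac{33}{7} - \frac{340 i \sqrt{5}}{21}$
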